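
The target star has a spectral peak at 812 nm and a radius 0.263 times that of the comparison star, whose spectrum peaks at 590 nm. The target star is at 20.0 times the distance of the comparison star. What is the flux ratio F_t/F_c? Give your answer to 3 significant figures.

4.82×10^-5

Wien's law: T_t/T_c = λ_c/λ_t = 590/812 = 0.7266.
L_t/L_c = (R_t/R_c)²(T_t/T_c)⁴ = (0.263)²(0.7266)⁴ = 0.01928.
F_t/F_c = (L_t/L_c)/(d_t/d_c)² = 0.01928/(20.0)² = 4.820×10^-5.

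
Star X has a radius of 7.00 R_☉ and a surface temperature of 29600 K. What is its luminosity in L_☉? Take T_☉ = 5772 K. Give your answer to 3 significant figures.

L/L_☉ = (R/R_☉)² (T/T_☉)⁴ = (7.00)² × (29600/5772)⁴
       = 49.00 × (5.128)⁴ = 49.00 × 691.6 = 3.389×10^4.

3.39×10^4 L_☉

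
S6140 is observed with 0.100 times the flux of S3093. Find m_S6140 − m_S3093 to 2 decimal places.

2.50

m_S6140 − m_S3093 = −2.5 log₁₀(F_S6140/F_S3093) = −2.5 log₁₀(0.100) = −2.5 × (-1.000) = 2.500.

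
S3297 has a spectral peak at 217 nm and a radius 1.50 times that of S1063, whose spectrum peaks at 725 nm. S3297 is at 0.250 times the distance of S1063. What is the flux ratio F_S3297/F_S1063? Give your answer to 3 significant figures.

4.49×10^3

Wien's law: T_S3297/T_S1063 = λ_S1063/λ_S3297 = 725/217 = 3.341.
L_S3297/L_S1063 = (R_S3297/R_S1063)²(T_S3297/T_S1063)⁴ = (1.50)²(3.341)⁴ = 280.3.
F_S3297/F_S1063 = (L_S3297/L_S1063)/(d_S3297/d_S1063)² = 280.3/(0.250)² = 4486.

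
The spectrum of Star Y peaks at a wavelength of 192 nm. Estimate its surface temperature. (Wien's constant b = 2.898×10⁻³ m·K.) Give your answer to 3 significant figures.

1.51×10^4 K

T = b/λ_max = 2.898×10⁻³ / (192×10⁻⁹) = 1.509×10^4 K.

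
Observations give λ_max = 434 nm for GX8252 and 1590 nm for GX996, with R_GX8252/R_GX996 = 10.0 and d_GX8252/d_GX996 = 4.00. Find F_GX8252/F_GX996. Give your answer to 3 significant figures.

Wien's law: T_GX8252/T_GX996 = λ_GX996/λ_GX8252 = 1590/434 = 3.664.
L_GX8252/L_GX996 = (R_GX8252/R_GX996)²(T_GX8252/T_GX996)⁴ = (10.0)²(3.664)⁴ = 1.801×10^4.
F_GX8252/F_GX996 = (L_GX8252/L_GX996)/(d_GX8252/d_GX996)² = 1.801×10^4/(4.00)² = 1126.

1.13×10^3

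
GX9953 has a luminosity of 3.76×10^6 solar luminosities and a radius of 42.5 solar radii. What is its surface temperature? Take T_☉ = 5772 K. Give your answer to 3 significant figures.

3.90×10^4 K

T/T_☉ = (L/L_☉)^(1/4) / (R/R_☉)^(1/2)
T = 5772 × (3.76×10^6)^(1/4) / √(42.5) = 5772 × 44.03 / 6.519 = 3.899×10^4 K.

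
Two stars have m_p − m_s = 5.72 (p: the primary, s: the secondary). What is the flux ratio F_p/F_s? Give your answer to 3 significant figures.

0.00515

F_p/F_s = 10^(−(m_p − m_s)/2.5) = 10^(-5.72/2.5) = 10^-2.288 = 0.005152.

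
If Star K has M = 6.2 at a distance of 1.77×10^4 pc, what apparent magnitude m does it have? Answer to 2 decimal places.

m = M + 5 log₁₀(d/10 pc) = 6.2 + 5 log₁₀(1.77×10^4/10)
  = 6.2 + 5 × 3.248 = 6.2 + 16.24 = 22.44.

22.44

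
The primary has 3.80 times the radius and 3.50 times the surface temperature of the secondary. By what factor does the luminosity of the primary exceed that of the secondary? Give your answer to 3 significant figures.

From the Stefan–Boltzmann law, L ∝ R²T⁴, so
L_p/L_s = (R_p/R_s)² (T_p/T_s)⁴ = (3.80)² × (3.50)⁴ = 14.44 × 150.1 = 2167.

2.17×10^3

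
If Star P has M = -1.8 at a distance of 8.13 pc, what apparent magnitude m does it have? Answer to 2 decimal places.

-2.25

m = M + 5 log₁₀(d/10 pc) = -1.8 + 5 log₁₀(8.13/10)
  = -1.8 + 5 × -0.090 = -1.8 + -0.45 = -2.25.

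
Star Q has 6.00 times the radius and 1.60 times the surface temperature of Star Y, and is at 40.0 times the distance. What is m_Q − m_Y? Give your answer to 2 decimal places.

2.08

L_Q/L_Y = (6.00)²(1.60)⁴ = 235.9.
F_Q/F_Y = (L_Q/L_Y)/(d_Q/d_Y)² = 235.9/1600 = 0.1475.
m_Q − m_Y = −2.5 log₁₀(0.1475) = 2.08.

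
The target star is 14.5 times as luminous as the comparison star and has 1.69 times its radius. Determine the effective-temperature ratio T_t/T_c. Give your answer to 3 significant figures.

L ∝ R²T⁴ gives T ∝ (L/R²)^(1/4), so
T_t/T_c = (14.5 / 1.69²)^(1/4) = (5.077)^(1/4) = 1.501.

1.50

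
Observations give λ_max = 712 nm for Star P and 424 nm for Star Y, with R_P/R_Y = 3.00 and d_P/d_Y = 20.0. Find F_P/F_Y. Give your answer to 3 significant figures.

Wien's law: T_P/T_Y = λ_Y/λ_P = 424/712 = 0.5955.
L_P/L_Y = (R_P/R_Y)²(T_P/T_Y)⁴ = (3.00)²(0.5955)⁴ = 1.132.
F_P/F_Y = (L_P/L_Y)/(d_P/d_Y)² = 1.132/(20.0)² = 0.002830.

0.00283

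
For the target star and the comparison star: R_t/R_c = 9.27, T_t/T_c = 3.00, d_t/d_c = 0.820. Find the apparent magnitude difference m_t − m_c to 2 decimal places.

-10.04

L_t/L_c = (9.27)²(3.00)⁴ = 6961.
F_t/F_c = (L_t/L_c)/(d_t/d_c)² = 6961/0.6724 = 1.035×10^4.
m_t − m_c = −2.5 log₁₀(1.035×10^4) = -10.04.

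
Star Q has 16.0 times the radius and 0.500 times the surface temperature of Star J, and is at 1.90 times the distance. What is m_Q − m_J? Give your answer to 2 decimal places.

L_Q/L_J = (16.0)²(0.500)⁴ = 16.00.
F_Q/F_J = (L_Q/L_J)/(d_Q/d_J)² = 16.00/3.610 = 4.432.
m_Q − m_J = −2.5 log₁₀(4.432) = -1.62.

-1.62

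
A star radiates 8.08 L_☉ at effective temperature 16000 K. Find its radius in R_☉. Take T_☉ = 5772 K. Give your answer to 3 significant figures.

0.370 R_☉

R/R_☉ = √(L/L_☉) / (T/T_☉)² = √(8.08) / (2.772)²
       = 2.843 / 7.684 = 0.3699.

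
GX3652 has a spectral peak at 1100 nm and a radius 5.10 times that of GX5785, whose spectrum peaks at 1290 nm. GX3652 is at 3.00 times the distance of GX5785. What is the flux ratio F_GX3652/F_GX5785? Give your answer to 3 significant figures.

Wien's law: T_GX3652/T_GX5785 = λ_GX5785/λ_GX3652 = 1290/1100 = 1.173.
L_GX3652/L_GX5785 = (R_GX3652/R_GX5785)²(T_GX3652/T_GX5785)⁴ = (5.10)²(1.173)⁴ = 49.20.
F_GX3652/F_GX5785 = (L_GX3652/L_GX5785)/(d_GX3652/d_GX5785)² = 49.20/(3.00)² = 5.466.

5.47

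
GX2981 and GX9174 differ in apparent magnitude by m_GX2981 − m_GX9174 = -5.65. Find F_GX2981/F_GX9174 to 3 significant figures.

F_GX2981/F_GX9174 = 10^(−(m_GX2981 − m_GX9174)/2.5) = 10^(5.65/2.5) = 10^2.260 = 182.0.

182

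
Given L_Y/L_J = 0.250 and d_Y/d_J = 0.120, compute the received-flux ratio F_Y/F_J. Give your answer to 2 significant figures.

17

F = L/(4πd²), so F_Y/F_J = (L_Y/L_J) / (d_Y/d_J)²
= 0.250 / (0.120)² = 0.250 / 0.01440 = 17.36.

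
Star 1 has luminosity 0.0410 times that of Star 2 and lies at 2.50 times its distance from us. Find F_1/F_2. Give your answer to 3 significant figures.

0.00656

F = L/(4πd²), so F_1/F_2 = (L_1/L_2) / (d_1/d_2)²
= 0.0410 / (2.50)² = 0.0410 / 6.250 = 0.006560.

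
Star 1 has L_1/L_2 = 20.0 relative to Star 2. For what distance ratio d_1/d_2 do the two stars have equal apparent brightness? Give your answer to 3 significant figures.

Equal flux requires L_1/d_1² = L_2/d_2², so d_1/d_2 = √(L_1/L_2)
= √(20.0) = 4.472.

4.47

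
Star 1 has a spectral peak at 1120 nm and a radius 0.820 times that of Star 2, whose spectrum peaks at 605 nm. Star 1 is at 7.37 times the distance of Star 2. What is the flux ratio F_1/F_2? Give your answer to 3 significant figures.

0.00105

Wien's law: T_1/T_2 = λ_2/λ_1 = 605/1120 = 0.5402.
L_1/L_2 = (R_1/R_2)²(T_1/T_2)⁴ = (0.820)²(0.5402)⁴ = 0.05725.
F_1/F_2 = (L_1/L_2)/(d_1/d_2)² = 0.05725/(7.37)² = 0.001054.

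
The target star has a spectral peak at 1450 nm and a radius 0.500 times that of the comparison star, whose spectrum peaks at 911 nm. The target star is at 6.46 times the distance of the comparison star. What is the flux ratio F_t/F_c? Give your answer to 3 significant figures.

9.33×10^-4

Wien's law: T_t/T_c = λ_c/λ_t = 911/1450 = 0.6283.
L_t/L_c = (R_t/R_c)²(T_t/T_c)⁴ = (0.500)²(0.6283)⁴ = 0.03895.
F_t/F_c = (L_t/L_c)/(d_t/d_c)² = 0.03895/(6.46)² = 9.334×10^-4.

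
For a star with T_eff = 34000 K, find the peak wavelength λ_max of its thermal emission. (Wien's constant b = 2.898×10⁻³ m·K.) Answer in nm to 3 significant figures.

λ_max = b/T = 2.898×10⁻³ / 34000 = 8.52×10^-8 m = 85.24 nm.

85.2 nm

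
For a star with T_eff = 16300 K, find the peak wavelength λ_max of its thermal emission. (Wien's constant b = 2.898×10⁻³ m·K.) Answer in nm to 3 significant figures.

178 nm

λ_max = b/T = 2.898×10⁻³ / 16300 = 1.78×10^-7 m = 177.8 nm.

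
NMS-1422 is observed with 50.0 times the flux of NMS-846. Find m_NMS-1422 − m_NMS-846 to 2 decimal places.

-4.25

m_NMS-1422 − m_NMS-846 = −2.5 log₁₀(F_NMS-1422/F_NMS-846) = −2.5 log₁₀(50.0) = −2.5 × (1.699) = -4.247.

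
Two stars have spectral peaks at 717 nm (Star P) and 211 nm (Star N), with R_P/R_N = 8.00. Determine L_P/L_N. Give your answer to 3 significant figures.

0.480

Wien's law gives T ∝ 1/λ_max, so T_P/T_N = λ_N/λ_P = 211/717 = 0.2943.
Then L ∝ R²T⁴ gives L_P/L_N = (8.00)² × (0.2943)⁴ = 64.00 × 0.007500 = 0.4800.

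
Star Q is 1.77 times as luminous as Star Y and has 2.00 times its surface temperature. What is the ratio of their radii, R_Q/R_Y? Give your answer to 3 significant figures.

0.333

L ∝ R²T⁴ gives R ∝ √L / T², so
R_Q/R_Y = √(1.77) / (2.00)² = 1.330 / 4.000 = 0.3326.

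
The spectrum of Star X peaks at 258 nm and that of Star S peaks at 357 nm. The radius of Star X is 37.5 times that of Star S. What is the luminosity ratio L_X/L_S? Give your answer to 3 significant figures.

Wien's law gives T ∝ 1/λ_max, so T_X/T_S = λ_S/λ_X = 357/258 = 1.384.
Then L ∝ R²T⁴ gives L_X/L_S = (37.5)² × (1.384)⁴ = 1406 × 3.666 = 5155.

5.16×10^3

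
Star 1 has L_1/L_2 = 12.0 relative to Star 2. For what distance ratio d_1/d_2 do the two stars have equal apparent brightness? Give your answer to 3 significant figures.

3.46

Equal flux requires L_1/d_1² = L_2/d_2², so d_1/d_2 = √(L_1/L_2)
= √(12.0) = 3.464.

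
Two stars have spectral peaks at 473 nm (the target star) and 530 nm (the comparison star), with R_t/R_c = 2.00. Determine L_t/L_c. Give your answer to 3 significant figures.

Wien's law gives T ∝ 1/λ_max, so T_t/T_c = λ_c/λ_t = 530/473 = 1.121.
Then L ∝ R²T⁴ gives L_t/L_c = (2.00)² × (1.121)⁴ = 4.000 × 1.576 = 6.305.

6.31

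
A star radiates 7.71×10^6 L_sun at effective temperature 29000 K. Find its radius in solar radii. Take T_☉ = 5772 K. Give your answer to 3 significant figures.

110 solar radii

R/R_☉ = √(L/L_☉) / (T/T_☉)² = √(7.71×10^6) / (5.024)²
       = 2777 / 25.24 = 110.0.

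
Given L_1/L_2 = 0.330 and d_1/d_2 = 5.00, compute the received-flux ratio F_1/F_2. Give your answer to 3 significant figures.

F = L/(4πd²), so F_1/F_2 = (L_1/L_2) / (d_1/d_2)²
= 0.330 / (5.00)² = 0.330 / 25.00 = 0.01320.

0.0132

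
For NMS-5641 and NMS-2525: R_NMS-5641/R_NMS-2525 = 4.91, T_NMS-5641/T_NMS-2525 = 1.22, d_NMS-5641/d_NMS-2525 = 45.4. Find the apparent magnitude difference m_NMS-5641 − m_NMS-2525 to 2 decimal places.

3.97

L_NMS-5641/L_NMS-2525 = (4.91)²(1.22)⁴ = 53.41.
F_NMS-5641/F_NMS-2525 = (L_NMS-5641/L_NMS-2525)/(d_NMS-5641/d_NMS-2525)² = 53.41/2061 = 0.02591.
m_NMS-5641 − m_NMS-2525 = −2.5 log₁₀(0.02591) = 3.97.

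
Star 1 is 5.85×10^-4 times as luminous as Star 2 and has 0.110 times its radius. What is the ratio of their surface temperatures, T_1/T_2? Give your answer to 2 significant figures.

0.47

L ∝ R²T⁴ gives T ∝ (L/R²)^(1/4), so
T_1/T_2 = (5.85×10^-4 / 0.110²)^(1/4) = (0.04835)^(1/4) = 0.4689.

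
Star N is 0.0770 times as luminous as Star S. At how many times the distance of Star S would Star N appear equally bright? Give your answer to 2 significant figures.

0.28

Equal flux requires L_N/d_N² = L_S/d_S², so d_N/d_S = √(L_N/L_S)
= √(0.0770) = 0.2775.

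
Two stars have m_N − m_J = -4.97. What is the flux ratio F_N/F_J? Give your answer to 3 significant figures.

97.3

F_N/F_J = 10^(−(m_N − m_J)/2.5) = 10^(4.97/2.5) = 10^1.988 = 97.27.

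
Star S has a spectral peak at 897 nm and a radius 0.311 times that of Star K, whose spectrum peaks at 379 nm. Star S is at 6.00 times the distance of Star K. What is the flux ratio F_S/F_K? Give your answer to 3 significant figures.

8.56×10^-5

Wien's law: T_S/T_K = λ_K/λ_S = 379/897 = 0.4225.
L_S/L_K = (R_S/R_K)²(T_S/T_K)⁴ = (0.311)²(0.4225)⁴ = 0.003083.
F_S/F_K = (L_S/L_K)/(d_S/d_K)² = 0.003083/(6.00)² = 8.563×10^-5.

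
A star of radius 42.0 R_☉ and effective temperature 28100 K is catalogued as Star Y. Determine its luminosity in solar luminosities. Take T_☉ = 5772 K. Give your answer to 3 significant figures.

L/L_☉ = (R/R_☉)² (T/T_☉)⁴ = (42.0)² × (28100/5772)⁴
       = 1764 × (4.868)⁴ = 1764 × 561.7 = 9.909×10^5.

9.91×10^5 solar luminosities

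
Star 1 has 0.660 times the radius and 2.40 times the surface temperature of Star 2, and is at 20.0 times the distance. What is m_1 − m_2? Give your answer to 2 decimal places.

3.61

L_1/L_2 = (0.660)²(2.40)⁴ = 14.45.
F_1/F_2 = (L_1/L_2)/(d_1/d_2)² = 14.45/400.0 = 0.03613.
m_1 − m_2 = −2.5 log₁₀(0.03613) = 3.61.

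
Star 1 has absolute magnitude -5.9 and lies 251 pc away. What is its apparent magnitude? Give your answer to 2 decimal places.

1.10

m = M + 5 log₁₀(d/10 pc) = -5.9 + 5 log₁₀(251/10)
  = -5.9 + 5 × 1.400 = -5.9 + 7.00 = 1.10.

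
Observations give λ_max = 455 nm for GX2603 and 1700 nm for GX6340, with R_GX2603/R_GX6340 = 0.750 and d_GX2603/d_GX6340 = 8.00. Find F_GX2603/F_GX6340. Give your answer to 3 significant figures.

1.71

Wien's law: T_GX2603/T_GX6340 = λ_GX6340/λ_GX2603 = 1700/455 = 3.736.
L_GX2603/L_GX6340 = (R_GX2603/R_GX6340)²(T_GX2603/T_GX6340)⁴ = (0.750)²(3.736)⁴ = 109.6.
F_GX2603/F_GX6340 = (L_GX2603/L_GX6340)/(d_GX2603/d_GX6340)² = 109.6/(8.00)² = 1.713.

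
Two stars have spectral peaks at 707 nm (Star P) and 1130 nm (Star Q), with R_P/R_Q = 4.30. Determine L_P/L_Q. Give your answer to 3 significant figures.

121

Wien's law gives T ∝ 1/λ_max, so T_P/T_Q = λ_Q/λ_P = 1130/707 = 1.598.
Then L ∝ R²T⁴ gives L_P/L_Q = (4.30)² × (1.598)⁴ = 18.49 × 6.526 = 120.7.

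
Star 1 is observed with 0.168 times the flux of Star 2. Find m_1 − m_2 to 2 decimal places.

m_1 − m_2 = −2.5 log₁₀(F_1/F_2) = −2.5 log₁₀(0.168) = −2.5 × (-0.775) = 1.937.

1.94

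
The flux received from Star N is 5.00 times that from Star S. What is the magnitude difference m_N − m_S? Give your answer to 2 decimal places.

m_N − m_S = −2.5 log₁₀(F_N/F_S) = −2.5 log₁₀(5.00) = −2.5 × (0.699) = -1.747.

-1.75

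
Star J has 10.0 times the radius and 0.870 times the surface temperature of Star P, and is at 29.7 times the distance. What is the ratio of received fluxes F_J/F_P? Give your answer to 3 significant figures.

0.0649

L_J/L_P = (R_J/R_P)²(T_J/T_P)⁴ = (10.0)² × (0.870)⁴ = 57.29.
F_J/F_P = (L_J/L_P)/(d_J/d_P)² = 57.29 / (29.7)² = 0.06495.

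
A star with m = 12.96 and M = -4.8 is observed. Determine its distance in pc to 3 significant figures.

m − M = 5 log₁₀(d/10 pc)
12.96 − (-4.8) = 17.76 = 5 log₁₀(d/10)
d = 10 × 10^(17.76/5) = 10 × 10^3.552 = 3.565×10^4 pc.

3.56×10^4 pc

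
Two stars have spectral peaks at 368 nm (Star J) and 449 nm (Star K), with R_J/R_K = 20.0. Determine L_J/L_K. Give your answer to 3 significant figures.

886

Wien's law gives T ∝ 1/λ_max, so T_J/T_K = λ_K/λ_J = 449/368 = 1.220.
Then L ∝ R²T⁴ gives L_J/L_K = (20.0)² × (1.220)⁴ = 400.0 × 2.216 = 886.4.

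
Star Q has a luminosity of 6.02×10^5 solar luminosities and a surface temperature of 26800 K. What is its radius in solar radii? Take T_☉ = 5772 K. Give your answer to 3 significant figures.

36.0 solar radii

R/R_☉ = √(L/L_☉) / (T/T_☉)² = √(6.02×10^5) / (4.643)²
       = 775.9 / 21.56 = 35.99.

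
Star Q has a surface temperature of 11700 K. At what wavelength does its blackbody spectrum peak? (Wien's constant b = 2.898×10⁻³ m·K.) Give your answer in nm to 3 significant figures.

λ_max = b/T = 2.898×10⁻³ / 11700 = 2.48×10^-7 m = 247.7 nm.

248 nm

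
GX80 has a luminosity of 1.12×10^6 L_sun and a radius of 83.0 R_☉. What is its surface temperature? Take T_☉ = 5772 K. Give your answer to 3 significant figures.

T/T_☉ = (L/L_☉)^(1/4) / (R/R_☉)^(1/2)
T = 5772 × (1.12×10^6)^(1/4) / √(83.0) = 5772 × 32.53 / 9.110 = 2.061×10^4 K.

2.06×10^4 K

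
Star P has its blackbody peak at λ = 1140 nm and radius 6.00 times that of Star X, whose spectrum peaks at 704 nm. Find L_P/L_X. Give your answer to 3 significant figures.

Wien's law gives T ∝ 1/λ_max, so T_P/T_X = λ_X/λ_P = 704/1140 = 0.6175.
Then L ∝ R²T⁴ gives L_P/L_X = (6.00)² × (0.6175)⁴ = 36.00 × 0.1454 = 5.236.

5.24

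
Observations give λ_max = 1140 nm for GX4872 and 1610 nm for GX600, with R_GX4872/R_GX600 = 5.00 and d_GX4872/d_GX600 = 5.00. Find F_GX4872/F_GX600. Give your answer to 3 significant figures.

3.98

Wien's law: T_GX4872/T_GX600 = λ_GX600/λ_GX4872 = 1610/1140 = 1.412.
L_GX4872/L_GX600 = (R_GX4872/R_GX600)²(T_GX4872/T_GX600)⁴ = (5.00)²(1.412)⁴ = 99.45.
F_GX4872/F_GX600 = (L_GX4872/L_GX600)/(d_GX4872/d_GX600)² = 99.45/(5.00)² = 3.978.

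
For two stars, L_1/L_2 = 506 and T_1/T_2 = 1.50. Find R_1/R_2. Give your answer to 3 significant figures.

L ∝ R²T⁴ gives R ∝ √L / T², so
R_1/R_2 = √(506) / (1.50)² = 22.49 / 2.250 = 9.998.

10.0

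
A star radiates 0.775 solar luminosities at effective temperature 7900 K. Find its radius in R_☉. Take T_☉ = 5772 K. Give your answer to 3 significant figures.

0.470 R_☉

R/R_☉ = √(L/L_☉) / (T/T_☉)² = √(0.775) / (1.369)²
       = 0.8803 / 1.873 = 0.4699.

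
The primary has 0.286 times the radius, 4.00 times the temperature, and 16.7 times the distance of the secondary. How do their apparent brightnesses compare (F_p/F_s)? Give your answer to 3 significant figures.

L_p/L_s = (R_p/R_s)²(T_p/T_s)⁴ = (0.286)² × (4.00)⁴ = 20.94.
F_p/F_s = (L_p/L_s)/(d_p/d_s)² = 20.94 / (16.7)² = 0.07508.

0.0751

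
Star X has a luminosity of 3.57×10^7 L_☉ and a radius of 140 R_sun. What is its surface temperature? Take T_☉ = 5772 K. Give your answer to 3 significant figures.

T/T_☉ = (L/L_☉)^(1/4) / (R/R_☉)^(1/2)
T = 5772 × (3.57×10^7)^(1/4) / √(140) = 5772 × 77.30 / 11.83 = 3.771×10^4 K.

3.77×10^4 K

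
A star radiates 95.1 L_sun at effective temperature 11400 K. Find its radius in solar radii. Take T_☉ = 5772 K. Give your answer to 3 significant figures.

R/R_☉ = √(L/L_☉) / (T/T_☉)² = √(95.1) / (1.975)²
       = 9.752 / 3.901 = 2.500.

2.50 solar radii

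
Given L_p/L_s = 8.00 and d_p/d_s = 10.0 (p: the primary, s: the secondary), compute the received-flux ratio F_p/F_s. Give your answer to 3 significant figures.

0.0800

F = L/(4πd²), so F_p/F_s = (L_p/L_s) / (d_p/d_s)²
= 8.00 / (10.0)² = 8.00 / 100.0 = 0.08000.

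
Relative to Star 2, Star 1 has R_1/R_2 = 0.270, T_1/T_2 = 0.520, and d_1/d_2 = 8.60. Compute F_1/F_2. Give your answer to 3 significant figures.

7.21×10^-5

L_1/L_2 = (R_1/R_2)²(T_1/T_2)⁴ = (0.270)² × (0.520)⁴ = 0.005330.
F_1/F_2 = (L_1/L_2)/(d_1/d_2)² = 0.005330 / (8.60)² = 7.207×10^-5.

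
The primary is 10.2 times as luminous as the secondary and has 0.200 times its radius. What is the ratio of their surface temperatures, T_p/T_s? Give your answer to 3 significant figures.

4.00

L ∝ R²T⁴ gives T ∝ (L/R²)^(1/4), so
T_p/T_s = (10.2 / 0.200²)^(1/4) = (255.0)^(1/4) = 3.996.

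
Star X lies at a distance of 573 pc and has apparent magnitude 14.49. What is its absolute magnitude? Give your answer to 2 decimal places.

5.70

M = m − 5 log₁₀(d/10 pc) = 14.49 − 5 log₁₀(573/10)
  = 14.49 − 5 × 1.758 = 14.49 − 8.79 = 5.70.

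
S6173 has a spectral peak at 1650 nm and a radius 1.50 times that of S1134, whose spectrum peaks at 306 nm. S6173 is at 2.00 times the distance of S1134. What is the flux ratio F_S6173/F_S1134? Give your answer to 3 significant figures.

6.65×10^-4

Wien's law: T_S6173/T_S1134 = λ_S1134/λ_S6173 = 306/1650 = 0.1855.
L_S6173/L_S1134 = (R_S6173/R_S1134)²(T_S6173/T_S1134)⁴ = (1.50)²(0.1855)⁴ = 0.002662.
F_S6173/F_S1134 = (L_S6173/L_S1134)/(d_S6173/d_S1134)² = 0.002662/(2.00)² = 6.654×10^-4.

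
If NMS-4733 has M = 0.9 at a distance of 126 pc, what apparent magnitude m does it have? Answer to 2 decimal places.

m = M + 5 log₁₀(d/10 pc) = 0.9 + 5 log₁₀(126/10)
  = 0.9 + 5 × 1.100 = 0.9 + 5.50 = 6.40.

6.40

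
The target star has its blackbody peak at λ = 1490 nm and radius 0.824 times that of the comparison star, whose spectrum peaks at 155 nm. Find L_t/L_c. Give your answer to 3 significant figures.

Wien's law gives T ∝ 1/λ_max, so T_t/T_c = λ_c/λ_t = 155/1490 = 0.1040.
Then L ∝ R²T⁴ gives L_t/L_c = (0.824)² × (0.1040)⁴ = 0.6790 × 1.171×10^-4 = 7.951×10^-5.

7.95×10^-5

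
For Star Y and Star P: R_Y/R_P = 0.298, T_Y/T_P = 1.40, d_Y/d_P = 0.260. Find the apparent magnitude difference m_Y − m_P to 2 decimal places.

-1.76

L_Y/L_P = (0.298)²(1.40)⁴ = 0.3411.
F_Y/F_P = (L_Y/L_P)/(d_Y/d_P)² = 0.3411/0.06760 = 5.047.
m_Y − m_P = −2.5 log₁₀(5.047) = -1.76.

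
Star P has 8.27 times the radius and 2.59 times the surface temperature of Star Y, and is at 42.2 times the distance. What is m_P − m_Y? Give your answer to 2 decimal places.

-0.59

L_P/L_Y = (8.27)²(2.59)⁴ = 3078.
F_P/F_Y = (L_P/L_Y)/(d_P/d_Y)² = 3078/1781 = 1.728.
m_P − m_Y = −2.5 log₁₀(1.728) = -0.59.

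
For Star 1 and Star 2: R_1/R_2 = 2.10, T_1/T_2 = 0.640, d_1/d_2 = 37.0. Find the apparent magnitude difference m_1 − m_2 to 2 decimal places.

L_1/L_2 = (2.10)²(0.640)⁴ = 0.7399.
F_1/F_2 = (L_1/L_2)/(d_1/d_2)² = 0.7399/1369 = 5.404×10^-4.
m_1 − m_2 = −2.5 log₁₀(5.404×10^-4) = 8.17.

8.17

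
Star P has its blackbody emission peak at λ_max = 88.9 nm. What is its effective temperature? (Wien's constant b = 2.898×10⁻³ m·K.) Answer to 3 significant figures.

3.26×10^4 K

T = b/λ_max = 2.898×10⁻³ / (88.9×10⁻⁹) = 3.260×10^4 K.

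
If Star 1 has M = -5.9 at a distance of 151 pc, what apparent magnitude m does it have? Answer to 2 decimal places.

m = M + 5 log₁₀(d/10 pc) = -5.9 + 5 log₁₀(151/10)
  = -5.9 + 5 × 1.179 = -5.9 + 5.89 = -0.01.

-0.01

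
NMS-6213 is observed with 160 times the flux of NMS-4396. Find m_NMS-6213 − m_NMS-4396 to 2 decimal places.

m_NMS-6213 − m_NMS-4396 = −2.5 log₁₀(F_NMS-6213/F_NMS-4396) = −2.5 log₁₀(160) = −2.5 × (2.204) = -5.510.

-5.51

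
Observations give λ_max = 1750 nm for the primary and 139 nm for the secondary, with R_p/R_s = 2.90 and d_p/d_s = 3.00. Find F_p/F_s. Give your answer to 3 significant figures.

Wien's law: T_p/T_s = λ_s/λ_p = 139/1750 = 0.07943.
L_p/L_s = (R_p/R_s)²(T_p/T_s)⁴ = (2.90)²(0.07943)⁴ = 3.347×10^-4.
F_p/F_s = (L_p/L_s)/(d_p/d_s)² = 3.347×10^-4/(3.00)² = 3.719×10^-5.

3.72×10^-5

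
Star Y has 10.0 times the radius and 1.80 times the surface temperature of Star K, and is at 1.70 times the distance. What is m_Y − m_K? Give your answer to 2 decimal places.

-6.40

L_Y/L_K = (10.0)²(1.80)⁴ = 1050.
F_Y/F_K = (L_Y/L_K)/(d_Y/d_K)² = 1050/2.890 = 363.2.
m_Y − m_K = −2.5 log₁₀(363.2) = -6.40.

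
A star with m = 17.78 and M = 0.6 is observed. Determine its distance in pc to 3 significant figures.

m − M = 5 log₁₀(d/10 pc)
17.78 − (0.6) = 17.18 = 5 log₁₀(d/10)
d = 10 × 10^(17.18/5) = 10 × 10^3.436 = 2.729×10^4 pc.

2.73×10^4 pc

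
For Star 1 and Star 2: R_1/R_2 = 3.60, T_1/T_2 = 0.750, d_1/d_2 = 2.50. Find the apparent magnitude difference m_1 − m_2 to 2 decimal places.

0.46

L_1/L_2 = (3.60)²(0.750)⁴ = 4.101.
F_1/F_2 = (L_1/L_2)/(d_1/d_2)² = 4.101/6.250 = 0.6561.
m_1 − m_2 = −2.5 log₁₀(0.6561) = 0.46.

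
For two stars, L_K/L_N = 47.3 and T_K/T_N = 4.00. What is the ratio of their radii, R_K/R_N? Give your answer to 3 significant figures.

0.430

L ∝ R²T⁴ gives R ∝ √L / T², so
R_K/R_N = √(47.3) / (4.00)² = 6.877 / 16.00 = 0.4298.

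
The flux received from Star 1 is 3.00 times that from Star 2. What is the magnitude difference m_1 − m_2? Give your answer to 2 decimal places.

m_1 − m_2 = −2.5 log₁₀(F_1/F_2) = −2.5 log₁₀(3.00) = −2.5 × (0.477) = -1.193.

-1.19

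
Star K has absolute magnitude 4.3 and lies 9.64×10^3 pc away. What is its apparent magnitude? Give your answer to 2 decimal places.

19.22

m = M + 5 log₁₀(d/10 pc) = 4.3 + 5 log₁₀(9.64×10^3/10)
  = 4.3 + 5 × 2.984 = 4.3 + 14.92 = 19.22.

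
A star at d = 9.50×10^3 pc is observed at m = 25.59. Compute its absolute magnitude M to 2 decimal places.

10.70

M = m − 5 log₁₀(d/10 pc) = 25.59 − 5 log₁₀(9.50×10^3/10)
  = 25.59 − 5 × 2.978 = 25.59 − 14.89 = 10.70.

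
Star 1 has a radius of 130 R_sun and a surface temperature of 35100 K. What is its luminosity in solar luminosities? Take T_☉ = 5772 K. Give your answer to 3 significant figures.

L/L_☉ = (R/R_☉)² (T/T_☉)⁴ = (130)² × (35100/5772)⁴
       = 1.690×10^4 × (6.081)⁴ = 1.690×10^4 × 1367 = 2.311×10^7.

2.31×10^7 solar luminosities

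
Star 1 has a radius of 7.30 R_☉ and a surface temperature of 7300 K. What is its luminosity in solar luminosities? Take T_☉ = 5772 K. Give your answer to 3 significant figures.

L/L_☉ = (R/R_☉)² (T/T_☉)⁴ = (7.30)² × (7300/5772)⁴
       = 53.29 × (1.265)⁴ = 53.29 × 2.559 = 136.3.

136 solar luminosities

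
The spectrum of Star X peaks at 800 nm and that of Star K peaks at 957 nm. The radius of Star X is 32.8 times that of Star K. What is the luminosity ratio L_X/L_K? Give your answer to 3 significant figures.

2.20×10^3

Wien's law gives T ∝ 1/λ_max, so T_X/T_K = λ_K/λ_X = 957/800 = 1.196.
Then L ∝ R²T⁴ gives L_X/L_K = (32.8)² × (1.196)⁴ = 1076 × 2.048 = 2203.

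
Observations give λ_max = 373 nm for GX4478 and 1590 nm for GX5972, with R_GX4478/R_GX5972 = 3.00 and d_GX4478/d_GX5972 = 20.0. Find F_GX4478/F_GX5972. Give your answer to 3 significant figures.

Wien's law: T_GX4478/T_GX5972 = λ_GX5972/λ_GX4478 = 1590/373 = 4.263.
L_GX4478/L_GX5972 = (R_GX4478/R_GX5972)²(T_GX4478/T_GX5972)⁴ = (3.00)²(4.263)⁴ = 2972.
F_GX4478/F_GX5972 = (L_GX4478/L_GX5972)/(d_GX4478/d_GX5972)² = 2972/(20.0)² = 7.429.

7.43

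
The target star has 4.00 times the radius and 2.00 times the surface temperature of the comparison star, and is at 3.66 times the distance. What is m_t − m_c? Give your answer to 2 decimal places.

L_t/L_c = (4.00)²(2.00)⁴ = 256.0.
F_t/F_c = (L_t/L_c)/(d_t/d_c)² = 256.0/13.40 = 19.11.
m_t − m_c = −2.5 log₁₀(19.11) = -3.20.

-3.20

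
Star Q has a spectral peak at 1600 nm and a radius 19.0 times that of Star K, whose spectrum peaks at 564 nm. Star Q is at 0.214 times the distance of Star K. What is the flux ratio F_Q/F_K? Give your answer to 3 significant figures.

Wien's law: T_Q/T_K = λ_K/λ_Q = 564/1600 = 0.3525.
L_Q/L_K = (R_Q/R_K)²(T_Q/T_K)⁴ = (19.0)²(0.3525)⁴ = 5.574.
F_Q/F_K = (L_Q/L_K)/(d_Q/d_K)² = 5.574/(0.214)² = 121.7.

122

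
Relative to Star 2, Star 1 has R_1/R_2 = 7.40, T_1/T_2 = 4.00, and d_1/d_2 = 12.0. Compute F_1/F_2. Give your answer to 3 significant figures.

L_1/L_2 = (R_1/R_2)²(T_1/T_2)⁴ = (7.40)² × (4.00)⁴ = 1.402×10^4.
F_1/F_2 = (L_1/L_2)/(d_1/d_2)² = 1.402×10^4 / (12.0)² = 97.35.

97.4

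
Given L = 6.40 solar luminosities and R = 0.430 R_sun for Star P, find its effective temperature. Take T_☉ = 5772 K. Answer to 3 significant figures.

1.40×10^4 K

T/T_☉ = (L/L_☉)^(1/4) / (R/R_☉)^(1/2)
T = 5772 × (6.40)^(1/4) / √(0.430) = 5772 × 1.591 / 0.6557 = 1.400×10^4 K.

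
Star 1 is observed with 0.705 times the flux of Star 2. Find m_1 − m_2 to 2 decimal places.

0.38

m_1 − m_2 = −2.5 log₁₀(F_1/F_2) = −2.5 log₁₀(0.705) = −2.5 × (-0.152) = 0.380.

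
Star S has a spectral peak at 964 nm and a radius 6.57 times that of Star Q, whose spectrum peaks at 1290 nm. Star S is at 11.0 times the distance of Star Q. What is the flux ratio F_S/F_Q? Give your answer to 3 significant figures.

1.14

Wien's law: T_S/T_Q = λ_Q/λ_S = 1290/964 = 1.338.
L_S/L_Q = (R_S/R_Q)²(T_S/T_Q)⁴ = (6.57)²(1.338)⁴ = 138.4.
F_S/F_Q = (L_S/L_Q)/(d_S/d_Q)² = 138.4/(11.0)² = 1.144.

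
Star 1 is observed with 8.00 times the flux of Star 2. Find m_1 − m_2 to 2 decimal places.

-2.26

m_1 − m_2 = −2.5 log₁₀(F_1/F_2) = −2.5 log₁₀(8.00) = −2.5 × (0.903) = -2.258.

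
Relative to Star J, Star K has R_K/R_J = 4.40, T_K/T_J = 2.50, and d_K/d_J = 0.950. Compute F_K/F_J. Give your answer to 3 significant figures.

L_K/L_J = (R_K/R_J)²(T_K/T_J)⁴ = (4.40)² × (2.50)⁴ = 756.3.
F_K/F_J = (L_K/L_J)/(d_K/d_J)² = 756.3 / (0.950)² = 838.0.

838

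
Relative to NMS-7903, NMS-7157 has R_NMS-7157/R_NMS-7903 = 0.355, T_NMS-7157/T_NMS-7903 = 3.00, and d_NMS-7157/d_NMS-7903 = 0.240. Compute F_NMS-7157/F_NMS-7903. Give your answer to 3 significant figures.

L_NMS-7157/L_NMS-7903 = (R_NMS-7157/R_NMS-7903)²(T_NMS-7157/T_NMS-7903)⁴ = (0.355)² × (3.00)⁴ = 10.21.
F_NMS-7157/F_NMS-7903 = (L_NMS-7157/L_NMS-7903)/(d_NMS-7157/d_NMS-7903)² = 10.21 / (0.240)² = 177.2.

177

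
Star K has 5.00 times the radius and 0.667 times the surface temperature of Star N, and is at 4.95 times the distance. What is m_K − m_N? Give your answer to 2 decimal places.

1.74

L_K/L_N = (5.00)²(0.667)⁴ = 4.948.
F_K/F_N = (L_K/L_N)/(d_K/d_N)² = 4.948/24.50 = 0.2019.
m_K − m_N = −2.5 log₁₀(0.2019) = 1.74.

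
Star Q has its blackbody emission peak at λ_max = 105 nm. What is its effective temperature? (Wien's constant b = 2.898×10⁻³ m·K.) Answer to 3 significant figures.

T = b/λ_max = 2.898×10⁻³ / (105×10⁻⁹) = 2.760×10^4 K.

2.76×10^4 K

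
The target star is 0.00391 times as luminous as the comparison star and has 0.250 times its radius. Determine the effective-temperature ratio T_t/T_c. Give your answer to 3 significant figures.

0.500

L ∝ R²T⁴ gives T ∝ (L/R²)^(1/4), so
T_t/T_c = (0.00391 / 0.250²)^(1/4) = (0.06256)^(1/4) = 0.5001.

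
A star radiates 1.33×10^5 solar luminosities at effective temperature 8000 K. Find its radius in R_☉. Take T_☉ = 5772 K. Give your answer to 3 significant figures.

190 R_☉

R/R_☉ = √(L/L_☉) / (T/T_☉)² = √(1.33×10^5) / (1.386)²
       = 364.7 / 1.921 = 189.8.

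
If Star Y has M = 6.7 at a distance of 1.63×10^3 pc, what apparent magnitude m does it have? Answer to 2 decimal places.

m = M + 5 log₁₀(d/10 pc) = 6.7 + 5 log₁₀(1.63×10^3/10)
  = 6.7 + 5 × 2.212 = 6.7 + 11.06 = 17.76.

17.76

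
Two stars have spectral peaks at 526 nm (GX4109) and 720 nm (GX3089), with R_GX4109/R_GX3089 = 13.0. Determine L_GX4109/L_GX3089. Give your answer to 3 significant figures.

593

Wien's law gives T ∝ 1/λ_max, so T_GX4109/T_GX3089 = λ_GX3089/λ_GX4109 = 720/526 = 1.369.
Then L ∝ R²T⁴ gives L_GX4109/L_GX3089 = (13.0)² × (1.369)⁴ = 169.0 × 3.511 = 593.3.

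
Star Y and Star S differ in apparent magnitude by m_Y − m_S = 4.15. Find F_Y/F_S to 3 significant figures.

F_Y/F_S = 10^(−(m_Y − m_S)/2.5) = 10^(-4.15/2.5) = 10^-1.660 = 0.02188.

0.0219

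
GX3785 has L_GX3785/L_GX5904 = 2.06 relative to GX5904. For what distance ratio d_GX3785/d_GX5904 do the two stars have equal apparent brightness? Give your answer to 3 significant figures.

1.44

Equal flux requires L_GX3785/d_GX3785² = L_GX5904/d_GX5904², so d_GX3785/d_GX5904 = √(L_GX3785/L_GX5904)
= √(2.06) = 1.435.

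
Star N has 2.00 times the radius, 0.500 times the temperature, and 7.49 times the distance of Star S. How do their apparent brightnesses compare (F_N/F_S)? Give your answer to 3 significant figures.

L_N/L_S = (R_N/R_S)²(T_N/T_S)⁴ = (2.00)² × (0.500)⁴ = 0.2500.
F_N/F_S = (L_N/L_S)/(d_N/d_S)² = 0.2500 / (7.49)² = 0.004456.

0.00446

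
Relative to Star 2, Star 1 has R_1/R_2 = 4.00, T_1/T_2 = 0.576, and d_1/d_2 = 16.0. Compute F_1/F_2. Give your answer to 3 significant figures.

L_1/L_2 = (R_1/R_2)²(T_1/T_2)⁴ = (4.00)² × (0.576)⁴ = 1.761.
F_1/F_2 = (L_1/L_2)/(d_1/d_2)² = 1.761 / (16.0)² = 0.006880.

0.00688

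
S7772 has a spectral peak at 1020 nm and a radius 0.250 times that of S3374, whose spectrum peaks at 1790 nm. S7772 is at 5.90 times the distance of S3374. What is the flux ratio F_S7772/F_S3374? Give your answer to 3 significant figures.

0.0170

Wien's law: T_S7772/T_S3374 = λ_S3374/λ_S7772 = 1790/1020 = 1.755.
L_S7772/L_S3374 = (R_S7772/R_S3374)²(T_S7772/T_S3374)⁴ = (0.250)²(1.755)⁴ = 0.5928.
F_S7772/F_S3374 = (L_S7772/L_S3374)/(d_S7772/d_S3374)² = 0.5928/(5.90)² = 0.01703.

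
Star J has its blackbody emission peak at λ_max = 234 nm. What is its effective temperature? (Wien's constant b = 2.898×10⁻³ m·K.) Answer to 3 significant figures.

T = b/λ_max = 2.898×10⁻³ / (234×10⁻⁹) = 1.238×10^4 K.

1.24×10^4 K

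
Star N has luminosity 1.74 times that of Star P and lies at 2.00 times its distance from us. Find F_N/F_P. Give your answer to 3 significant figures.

F = L/(4πd²), so F_N/F_P = (L_N/L_P) / (d_N/d_P)²
= 1.74 / (2.00)² = 1.74 / 4.000 = 0.4350.

0.435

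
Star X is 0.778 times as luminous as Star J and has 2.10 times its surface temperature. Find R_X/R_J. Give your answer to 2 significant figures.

0.20

L ∝ R²T⁴ gives R ∝ √L / T², so
R_X/R_J = √(0.778) / (2.10)² = 0.8820 / 4.410 = 0.2000.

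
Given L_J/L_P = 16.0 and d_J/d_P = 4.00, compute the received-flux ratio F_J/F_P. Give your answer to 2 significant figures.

1.0

F = L/(4πd²), so F_J/F_P = (L_J/L_P) / (d_J/d_P)²
= 16.0 / (4.00)² = 16.0 / 16.00 = 1.000.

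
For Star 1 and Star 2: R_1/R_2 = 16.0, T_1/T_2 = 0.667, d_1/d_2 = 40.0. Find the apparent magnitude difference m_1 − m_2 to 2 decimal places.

L_1/L_2 = (16.0)²(0.667)⁴ = 50.67.
F_1/F_2 = (L_1/L_2)/(d_1/d_2)² = 50.67/1600 = 0.03167.
m_1 − m_2 = −2.5 log₁₀(0.03167) = 3.75.

3.75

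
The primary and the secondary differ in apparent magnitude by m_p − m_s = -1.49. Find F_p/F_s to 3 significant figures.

F_p/F_s = 10^(−(m_p − m_s)/2.5) = 10^(1.49/2.5) = 10^0.596 = 3.945.

3.94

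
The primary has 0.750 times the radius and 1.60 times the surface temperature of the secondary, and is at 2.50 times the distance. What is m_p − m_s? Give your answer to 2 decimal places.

L_p/L_s = (0.750)²(1.60)⁴ = 3.686.
F_p/F_s = (L_p/L_s)/(d_p/d_s)² = 3.686/6.250 = 0.5898.
m_p − m_s = −2.5 log₁₀(0.5898) = 0.57.

0.57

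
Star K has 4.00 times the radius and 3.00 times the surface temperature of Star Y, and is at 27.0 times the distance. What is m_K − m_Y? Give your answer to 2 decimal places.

L_K/L_Y = (4.00)²(3.00)⁴ = 1296.
F_K/F_Y = (L_K/L_Y)/(d_K/d_Y)² = 1296/729.0 = 1.778.
m_K − m_Y = −2.5 log₁₀(1.778) = -0.62.

-0.62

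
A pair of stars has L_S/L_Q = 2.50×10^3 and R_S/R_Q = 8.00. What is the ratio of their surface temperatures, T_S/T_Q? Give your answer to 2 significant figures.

L ∝ R²T⁴ gives T ∝ (L/R²)^(1/4), so
T_S/T_Q = (2.50×10^3 / 8.00²)^(1/4) = (39.06)^(1/4) = 2.500.

2.5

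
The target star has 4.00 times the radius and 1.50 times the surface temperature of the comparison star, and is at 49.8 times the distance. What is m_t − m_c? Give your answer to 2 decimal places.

3.71

L_t/L_c = (4.00)²(1.50)⁴ = 81.00.
F_t/F_c = (L_t/L_c)/(d_t/d_c)² = 81.00/2480 = 0.03266.
m_t − m_c = −2.5 log₁₀(0.03266) = 3.71.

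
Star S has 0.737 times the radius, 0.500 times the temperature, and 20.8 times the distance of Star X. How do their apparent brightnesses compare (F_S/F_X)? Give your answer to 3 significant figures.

L_S/L_X = (R_S/R_X)²(T_S/T_X)⁴ = (0.737)² × (0.500)⁴ = 0.03395.
F_S/F_X = (L_S/L_X)/(d_S/d_X)² = 0.03395 / (20.8)² = 7.847×10^-5.

7.85×10^-5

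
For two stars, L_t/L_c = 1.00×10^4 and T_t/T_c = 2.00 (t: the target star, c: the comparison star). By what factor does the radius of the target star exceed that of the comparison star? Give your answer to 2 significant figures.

L ∝ R²T⁴ gives R ∝ √L / T², so
R_t/R_c = √(1.00×10^4) / (2.00)² = 100.0 / 4.000 = 25.00.

25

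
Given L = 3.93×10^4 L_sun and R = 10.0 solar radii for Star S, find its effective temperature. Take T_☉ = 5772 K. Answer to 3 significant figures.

2.57×10^4 K

T/T_☉ = (L/L_☉)^(1/4) / (R/R_☉)^(1/2)
T = 5772 × (3.93×10^4)^(1/4) / √(10.0) = 5772 × 14.08 / 3.162 = 2.570×10^4 K.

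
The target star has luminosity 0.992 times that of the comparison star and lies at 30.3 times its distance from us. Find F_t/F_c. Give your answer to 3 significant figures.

F = L/(4πd²), so F_t/F_c = (L_t/L_c) / (d_t/d_c)²
= 0.992 / (30.3)² = 0.992 / 918.1 = 0.001081.

0.00108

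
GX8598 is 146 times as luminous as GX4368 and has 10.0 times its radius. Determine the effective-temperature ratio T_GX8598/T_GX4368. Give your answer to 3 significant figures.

1.10

L ∝ R²T⁴ gives T ∝ (L/R²)^(1/4), so
T_GX8598/T_GX4368 = (146 / 10.0²)^(1/4) = (1.460)^(1/4) = 1.099.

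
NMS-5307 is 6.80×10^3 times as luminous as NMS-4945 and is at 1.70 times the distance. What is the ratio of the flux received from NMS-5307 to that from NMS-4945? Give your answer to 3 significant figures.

2.35×10^3

F = L/(4πd²), so F_NMS-5307/F_NMS-4945 = (L_NMS-5307/L_NMS-4945) / (d_NMS-5307/d_NMS-4945)²
= 6.80×10^3 / (1.70)² = 6.80×10^3 / 2.890 = 2353.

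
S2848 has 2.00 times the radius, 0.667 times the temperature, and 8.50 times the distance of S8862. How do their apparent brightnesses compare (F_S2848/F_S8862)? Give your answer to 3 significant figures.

0.0110

L_S2848/L_S8862 = (R_S2848/R_S8862)²(T_S2848/T_S8862)⁴ = (2.00)² × (0.667)⁴ = 0.7917.
F_S2848/F_S8862 = (L_S2848/L_S8862)/(d_S2848/d_S8862)² = 0.7917 / (8.50)² = 0.01096.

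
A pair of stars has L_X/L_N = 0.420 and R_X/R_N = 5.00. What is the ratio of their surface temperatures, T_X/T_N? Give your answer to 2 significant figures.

0.36

L ∝ R²T⁴ gives T ∝ (L/R²)^(1/4), so
T_X/T_N = (0.420 / 5.00²)^(1/4) = (0.01680)^(1/4) = 0.3600.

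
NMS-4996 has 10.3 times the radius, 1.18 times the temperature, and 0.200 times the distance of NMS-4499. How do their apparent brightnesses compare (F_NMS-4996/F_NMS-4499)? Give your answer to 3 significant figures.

5.14×10^3

L_NMS-4996/L_NMS-4499 = (R_NMS-4996/R_NMS-4499)²(T_NMS-4996/T_NMS-4499)⁴ = (10.3)² × (1.18)⁴ = 205.7.
F_NMS-4996/F_NMS-4499 = (L_NMS-4996/L_NMS-4499)/(d_NMS-4996/d_NMS-4499)² = 205.7 / (0.200)² = 5142.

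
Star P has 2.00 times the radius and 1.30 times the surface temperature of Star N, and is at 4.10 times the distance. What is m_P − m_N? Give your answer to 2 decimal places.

L_P/L_N = (2.00)²(1.30)⁴ = 11.42.
F_P/F_N = (L_P/L_N)/(d_P/d_N)² = 11.42/16.81 = 0.6796.
m_P − m_N = −2.5 log₁₀(0.6796) = 0.42.

0.42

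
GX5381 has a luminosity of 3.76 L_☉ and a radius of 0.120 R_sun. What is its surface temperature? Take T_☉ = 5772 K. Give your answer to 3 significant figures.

T/T_☉ = (L/L_☉)^(1/4) / (R/R_☉)^(1/2)
T = 5772 × (3.76)^(1/4) / √(0.120) = 5772 × 1.393 / 0.3464 = 2.320×10^4 K.

2.32×10^4 K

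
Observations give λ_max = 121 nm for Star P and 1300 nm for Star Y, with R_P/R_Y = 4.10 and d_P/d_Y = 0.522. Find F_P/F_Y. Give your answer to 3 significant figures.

8.22×10^5

Wien's law: T_P/T_Y = λ_Y/λ_P = 1300/121 = 10.74.
L_P/L_Y = (R_P/R_Y)²(T_P/T_Y)⁴ = (4.10)²(10.74)⁴ = 2.240×10^5.
F_P/F_Y = (L_P/L_Y)/(d_P/d_Y)² = 2.240×10^5/(0.522)² = 8.220×10^5.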